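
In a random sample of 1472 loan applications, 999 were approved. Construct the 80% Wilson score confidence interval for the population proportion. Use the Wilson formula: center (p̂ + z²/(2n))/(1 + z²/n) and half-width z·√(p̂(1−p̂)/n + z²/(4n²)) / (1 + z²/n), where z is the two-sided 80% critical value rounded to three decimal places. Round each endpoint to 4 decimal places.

p̂ = 999/1472 = 0.67867; z = 1.282, so z² = 1.643524.
Denominator 1 + z²/n = 1 + 1.643524/1472 = 1.001117.
Adjusted center: (0.67867 + z²/(2n))/1.001117 = 0.67847.
Radicand: p̂(1−p̂)/n + z²/(4n²) = 0.000148151 + 0.000000190 = 0.000148341.
Half-width = 1.282·√0.000148341/1.001117 = 0.01560.
So the interval runs from 0.6629 to 0.6941.

(0.6629, 0.6941)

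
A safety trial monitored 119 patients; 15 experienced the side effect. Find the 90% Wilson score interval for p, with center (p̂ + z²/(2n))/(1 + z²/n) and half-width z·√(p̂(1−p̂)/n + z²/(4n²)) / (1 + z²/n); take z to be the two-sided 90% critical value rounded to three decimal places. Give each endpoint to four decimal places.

p̂ = 15/119 = 0.12605; z = 1.645, so z² = 2.706025.
1 + z²/n = 1.022740.
Center = (0.12605 + 0.011370)/1.022740 = 0.13436.
Radicand: p̂(1−p̂)/n + z²/(4n²) = 0.000925729 + 0.000047772 = 0.000973501.
Half-width = z·√(radicand)/denom = 1.645·0.031201/1.022740 = 0.05018.
Interval: 0.13436 ± 0.05018 → (0.0842, 0.1845).

(0.0842, 0.1845)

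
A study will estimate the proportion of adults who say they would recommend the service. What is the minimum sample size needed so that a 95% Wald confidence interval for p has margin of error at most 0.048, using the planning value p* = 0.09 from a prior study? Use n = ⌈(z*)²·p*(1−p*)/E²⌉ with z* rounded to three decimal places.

The 95% critical value is z* = 1.960.
p*(1−p*) = 0.09·0.91 = 0.0819.
Required n before rounding: 3.841600 × 0.0819 / 0.048² = 136.557.
⌈136.557⌉ = 137.

n = 137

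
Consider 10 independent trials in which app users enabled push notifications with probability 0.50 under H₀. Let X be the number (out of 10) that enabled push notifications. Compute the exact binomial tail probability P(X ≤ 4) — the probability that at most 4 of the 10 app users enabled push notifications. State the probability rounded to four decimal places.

X is binomial with n = 10 and p = 0.50.
P(X ≤ 4) = Σ_{j=0}^{4} C(10,j)·0.50^j·0.50^{10−j}.
= 0.000977 + 0.009766 + 0.043945 + 0.117188 + 0.205078 = 0.3770.

P = 0.3770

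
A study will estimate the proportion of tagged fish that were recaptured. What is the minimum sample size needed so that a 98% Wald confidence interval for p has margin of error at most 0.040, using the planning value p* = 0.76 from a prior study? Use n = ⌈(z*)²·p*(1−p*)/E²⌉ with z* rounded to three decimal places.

The 98% critical value is z* = 2.326.
p*(1−p*) = 0.1824.
(z*)²·p*(1−p*)/E² = 5.410276·0.1824/0.001600 = 616.771.
⌈616.771⌉ = 617.

n = 617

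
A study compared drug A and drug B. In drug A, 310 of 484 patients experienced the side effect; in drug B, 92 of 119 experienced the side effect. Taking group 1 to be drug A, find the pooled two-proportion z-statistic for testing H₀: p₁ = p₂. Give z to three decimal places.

Sample proportions: p̂₁ = 310/484 = 0.64050 and p̂₂ = 92/119 = 0.77311.
Pooled p̂ = (310+92)/(484+119) = 402/603 = 0.66667.
Pooled SE = √[0.2222222·0.01046948] ≈ 0.048234.
z = (p̂₁ − p̂₂)/SE = (0.64050 − 0.77311)/0.048234 = -0.13261/0.048234 = -2.749.

z = -2.749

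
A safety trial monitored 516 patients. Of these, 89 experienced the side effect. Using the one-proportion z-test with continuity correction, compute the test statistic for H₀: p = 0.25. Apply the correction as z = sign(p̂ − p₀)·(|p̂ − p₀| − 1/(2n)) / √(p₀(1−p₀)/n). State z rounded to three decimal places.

With x = 89 successes in n = 516, p̂ = 0.17248. p̂ − p₀ = -0.077519.
Continuity correction 1/(2n) = 1/1032 = 0.000969.
Corrected numerator: |-0.077519| − 0.000969 = 0.076550.
Under H₀, SE = √(p₀(1−p₀)/n) = √(0.25·0.75/516) = √0.000363372 = 0.019062.
z = (−)0.076550/0.019062 = -4.016.

z = -4.016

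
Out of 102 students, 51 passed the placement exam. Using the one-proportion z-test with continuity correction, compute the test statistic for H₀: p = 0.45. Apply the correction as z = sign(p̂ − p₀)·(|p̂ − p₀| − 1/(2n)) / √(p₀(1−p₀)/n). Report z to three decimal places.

p̂ = 51/102 = 0.50000. p̂ − p₀ = 0.050000.
Continuity correction 1/(2n) = 1/204 = 0.004902.
Corrected numerator: |0.050000| − 0.004902 = 0.045098.
Under H₀, SE = √(p₀(1−p₀)/n) = √(0.45·0.55/102) = √0.002426471 = 0.049259.
z = +0.045098/0.049259 = 0.916.

z = 0.916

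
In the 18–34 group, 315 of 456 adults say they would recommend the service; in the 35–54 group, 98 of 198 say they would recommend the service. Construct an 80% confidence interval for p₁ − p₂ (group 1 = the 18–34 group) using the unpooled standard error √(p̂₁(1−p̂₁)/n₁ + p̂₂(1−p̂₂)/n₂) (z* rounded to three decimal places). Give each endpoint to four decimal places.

(0.1425, 0.2492)

p̂₁ = 0.69079, p̂₂ = 0.49495, so the observed difference is 0.19584.
Unpooled SE = √(p̂₁(1−p̂₁)/n₁ + p̂₂(1−p̂₂)/n₂) = √(0.000468420 + 0.001262497) = 0.041604.
The 80% critical value is z* = 1.282. Margin = 1.282·0.041604 = 0.05334.
Interval: 0.19584 ± 0.05334 → (0.1425, 0.2492).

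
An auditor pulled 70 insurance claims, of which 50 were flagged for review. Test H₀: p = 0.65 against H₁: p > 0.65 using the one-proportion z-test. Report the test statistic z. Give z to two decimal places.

With x = 50 successes in n = 70, p̂ = 0.71429.
Under H₀, SE = √(p₀(1−p₀)/n) = √(0.65·0.35/70) = √0.003250000 = 0.057009.
z = (0.71429 − 0.65)/0.057009 = 0.06429/0.057009 = 1.13.

z = 1.13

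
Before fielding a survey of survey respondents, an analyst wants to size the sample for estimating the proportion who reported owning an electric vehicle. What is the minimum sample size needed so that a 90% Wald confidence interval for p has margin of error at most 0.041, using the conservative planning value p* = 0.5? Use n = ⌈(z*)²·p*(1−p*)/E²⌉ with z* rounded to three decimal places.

The 90% critical value is z* = 1.645.
p*(1−p*) = 0.2500.
Required n before rounding: 2.706025 × 0.2500 / 0.041² = 402.443.
⌈402.443⌉ = 403.

n = 403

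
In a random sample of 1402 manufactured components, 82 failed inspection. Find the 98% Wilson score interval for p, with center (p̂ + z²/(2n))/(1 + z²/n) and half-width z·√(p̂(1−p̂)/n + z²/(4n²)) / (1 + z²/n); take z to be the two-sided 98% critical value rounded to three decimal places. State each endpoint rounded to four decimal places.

(0.0455, 0.0748)

p̂ = 82/1402 = 0.05849; z = 2.326, so z² = 5.410276.
Denominator 1 + z²/n = 1 + 5.410276/1402 = 1.003859.
Adjusted center: (0.05849 + z²/(2n))/1.003859 = 0.06019.
Radicand: p̂(1−p̂)/n + z²/(4n²) = 0.000039277 + 0.000000688 = 0.000039965.
Half-width = z·√(radicand)/denom = 2.326·0.006322/1.003859 = 0.01465.
CI: 0.06019 ± 0.01465 = (0.0455, 0.0748).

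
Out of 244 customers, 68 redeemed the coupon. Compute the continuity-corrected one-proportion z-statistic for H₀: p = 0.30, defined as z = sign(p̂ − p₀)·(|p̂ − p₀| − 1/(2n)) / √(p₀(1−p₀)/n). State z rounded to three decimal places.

The sample proportion is 68/244 = 0.27869. p̂ − p₀ = -0.021311.
1/(2n) = 0.002049.
Corrected numerator: |-0.021311| − 0.002049 = 0.019262.
Under H₀, SE = √(p₀(1−p₀)/n) = √(0.30·0.70/244) = √0.000860656 = 0.029337.
z = (−)0.019262/0.029337 = -0.657.

z = -0.657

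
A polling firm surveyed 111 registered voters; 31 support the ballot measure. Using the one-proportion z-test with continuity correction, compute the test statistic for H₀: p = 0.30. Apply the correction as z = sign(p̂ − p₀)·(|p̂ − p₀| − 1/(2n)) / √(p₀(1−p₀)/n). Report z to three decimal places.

z = -0.373

Sample proportion p̂ = 31/111 = 0.27928. p̂ − p₀ = -0.020721.
Continuity correction 1/(2n) = 1/222 = 0.004505.
Corrected numerator: |-0.020721| − 0.004505 = 0.016216.
SE₀ = √(0.30·0.70/111) = 0.043496.
z = (−)0.016216/0.043496 = -0.373.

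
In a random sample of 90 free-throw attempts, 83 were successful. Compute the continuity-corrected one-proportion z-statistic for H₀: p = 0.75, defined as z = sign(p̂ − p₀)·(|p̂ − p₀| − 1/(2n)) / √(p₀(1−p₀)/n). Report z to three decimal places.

z = 3.651

The sample proportion is 83/90 = 0.92222. p̂ − p₀ = 0.172222.
Continuity correction 1/(2n) = 1/180 = 0.005556.
Corrected numerator: |0.172222| − 0.005556 = 0.166666.
Under H₀, SE = √(p₀(1−p₀)/n) = √(0.75·0.25/90) = √0.002083333 = 0.045644.
z = (+)0.166666/0.045644 = 3.651.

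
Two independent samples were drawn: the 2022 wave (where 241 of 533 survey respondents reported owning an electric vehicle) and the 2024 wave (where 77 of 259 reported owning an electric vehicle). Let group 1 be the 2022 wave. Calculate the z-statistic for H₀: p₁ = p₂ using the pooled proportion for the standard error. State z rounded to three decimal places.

z = 4.171

p̂₁ = 241/533 = 0.45216, p̂₂ = 77/259 = 0.29730.
Pooling: p̂ = 318/792 = 0.40152.
SE = √[p̂(1−p̂)(1/n₁+1/n₂)] = √[0.40152·0.59848·(1/533+1/259)] ≈ 0.037130.
z = 0.15486/0.037130 = 4.171.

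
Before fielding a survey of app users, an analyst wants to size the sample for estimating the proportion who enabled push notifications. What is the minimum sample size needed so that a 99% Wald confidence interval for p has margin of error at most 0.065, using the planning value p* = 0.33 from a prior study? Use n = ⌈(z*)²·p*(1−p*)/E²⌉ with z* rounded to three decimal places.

The 99% critical value is z* = 2.576.
p*(1−p*) = 0.2211.
(z*)²·p*(1−p*)/E² = 6.635776·0.2211/0.004225 = 347.259.
⌈347.259⌉ = 348.

n = 348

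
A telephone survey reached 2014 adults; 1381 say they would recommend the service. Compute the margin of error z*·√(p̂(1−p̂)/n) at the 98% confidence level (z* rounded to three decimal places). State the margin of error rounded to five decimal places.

ME = 0.02406

The sample proportion is 1381/2014 = 0.68570.
SE = √(p̂(1−p̂)/n) = √(0.215515/2014) = 0.010344.
The 98% critical value is z* = 2.326.
Margin of error = z*·SE = 2.326 × 0.010344 = 0.02406.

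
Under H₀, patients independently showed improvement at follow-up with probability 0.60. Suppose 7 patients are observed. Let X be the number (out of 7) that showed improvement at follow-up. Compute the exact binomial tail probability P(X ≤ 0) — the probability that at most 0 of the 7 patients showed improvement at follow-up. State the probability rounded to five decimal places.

P = 0.00164

X ~ Binomial(n=7, p=0.60).
P(X ≤ 0) = C(7,0)·0.60^0·0.40^7.
= 0.001638 = 0.00164.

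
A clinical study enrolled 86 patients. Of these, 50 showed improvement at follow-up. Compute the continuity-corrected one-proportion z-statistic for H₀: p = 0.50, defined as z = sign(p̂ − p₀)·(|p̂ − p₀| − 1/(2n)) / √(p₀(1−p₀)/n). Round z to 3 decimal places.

With x = 50 successes in n = 86, p̂ = 0.58140. p̂ − p₀ = 0.081395.
1/(2n) = 0.005814.
Corrected numerator: |0.081395| − 0.005814 = 0.075581.
Null standard error: √(0.50·0.50/86) = √0.002906977 = 0.053916.
z = +0.075581/0.053916 = 1.402.

z = 1.402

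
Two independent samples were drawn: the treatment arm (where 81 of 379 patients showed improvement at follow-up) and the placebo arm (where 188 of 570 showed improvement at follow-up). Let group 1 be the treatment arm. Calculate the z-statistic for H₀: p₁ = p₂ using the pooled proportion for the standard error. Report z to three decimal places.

z = -3.887

p̂₁ = 81/379 = 0.21372, p̂₂ = 188/570 = 0.32982.
Pooled p̂ = (81+188)/(379+570) = 269/949 = 0.28346.
Pooled SE = √[0.2031088·0.00439291] ≈ 0.029870.
z = (p̂₁ − p̂₂)/SE = (0.21372 − 0.32982)/0.029870 = -0.11610/0.029870 = -3.887.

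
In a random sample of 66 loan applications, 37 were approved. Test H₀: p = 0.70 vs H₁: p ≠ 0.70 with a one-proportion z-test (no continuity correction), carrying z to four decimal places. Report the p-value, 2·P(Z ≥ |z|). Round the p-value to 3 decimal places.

p-value = 0.013

Sample proportion p̂ = 37/66 = 0.56061.
SE₀ = √(0.70·0.30/66) = 0.056408.
z = (p̂ − p₀)/SE = (37/66 − 0.70)/0.056408 ≈ -2.4712.
p-value = 2·P(Z ≥ |z|) with z = -2.4712 → 0.013.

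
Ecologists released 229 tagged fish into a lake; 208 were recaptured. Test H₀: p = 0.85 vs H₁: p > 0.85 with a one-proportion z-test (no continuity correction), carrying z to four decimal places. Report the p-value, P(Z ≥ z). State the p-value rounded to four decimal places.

Sample proportion p̂ = 208/229 = 0.90830.
SE₀ = √(0.85·0.15/229) = 0.023596.
Test statistic (full precision, shown to 4 dp): z = (208/229 − 0.85)/SE₀ ≈ 2.4706.
From the standard normal, P(Z ≥ z) = 0.0067.

p-value = 0.0067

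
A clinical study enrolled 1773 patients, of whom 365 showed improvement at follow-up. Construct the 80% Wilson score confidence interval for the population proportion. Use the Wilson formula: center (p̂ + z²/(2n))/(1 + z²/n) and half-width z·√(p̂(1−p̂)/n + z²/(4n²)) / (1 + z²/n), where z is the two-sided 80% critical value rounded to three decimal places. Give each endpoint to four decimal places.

p̂ = 365/1773 = 0.20587; z = 1.282, so z² = 1.643524.
1 + z²/n = 1.000927.
Center = (0.20587 + 0.000463)/1.000927 = 0.20614.
Radicand: p̂(1−p̂)/n + z²/(4n²) = 0.000092208 + 0.000000131 = 0.000092339.
Half-width = z·√(radicand)/denom = 1.282·0.009609/1.000927 = 0.01231.
Interval: 0.20614 ± 0.01231 → (0.1938, 0.2184).

(0.1938, 0.2184)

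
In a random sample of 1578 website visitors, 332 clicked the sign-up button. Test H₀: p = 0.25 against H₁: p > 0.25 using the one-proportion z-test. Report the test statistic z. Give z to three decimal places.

The sample proportion is 332/1578 = 0.21039.
Null standard error: √(0.25·0.75/1578) = √0.000118821 = 0.010901.
z = (0.21039 − 0.25)/0.010901 = -0.03961/0.010901 = -3.634.

z = -3.634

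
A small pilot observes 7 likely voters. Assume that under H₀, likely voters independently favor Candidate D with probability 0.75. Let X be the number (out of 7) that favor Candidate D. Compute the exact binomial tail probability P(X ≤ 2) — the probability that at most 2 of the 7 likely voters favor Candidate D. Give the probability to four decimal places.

P = 0.0129

X is binomial with n = 7 and p = 0.75.
P(X ≤ 2) = C(7,0)·0.75^0·0.25^7 + C(7,1)·0.75^1·0.25^6 + C(7,2)·0.75^2·0.25^5.
= 0.000061 + 0.001282 + 0.011536 = 0.0129.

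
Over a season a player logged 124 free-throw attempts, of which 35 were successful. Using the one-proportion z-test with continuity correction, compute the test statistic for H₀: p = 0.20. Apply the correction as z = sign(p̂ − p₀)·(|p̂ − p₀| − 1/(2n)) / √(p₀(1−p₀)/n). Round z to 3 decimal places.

z = 2.178

The sample proportion is 35/124 = 0.28226. p̂ − p₀ = 0.082258.
1/(2n) = 0.004032.
Corrected numerator: |0.082258| − 0.004032 = 0.078226.
Under H₀, SE = √(p₀(1−p₀)/n) = √(0.20·0.80/124) = √0.001290323 = 0.035921.
z = +0.078226/0.035921 = 2.178.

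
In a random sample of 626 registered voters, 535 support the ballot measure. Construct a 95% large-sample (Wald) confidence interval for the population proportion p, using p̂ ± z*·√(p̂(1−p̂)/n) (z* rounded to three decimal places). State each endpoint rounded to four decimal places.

With x = 535 successes in n = 626, p̂ = 0.85463.
SE(p̂) = √(0.85463·0.14537/626) = 0.014088.
The 95% critical value is z* = 1.960.
Margin = 1.960·0.014088 = 0.02761.
So the interval runs from 0.8270 to 0.8822.

(0.8270, 0.8822)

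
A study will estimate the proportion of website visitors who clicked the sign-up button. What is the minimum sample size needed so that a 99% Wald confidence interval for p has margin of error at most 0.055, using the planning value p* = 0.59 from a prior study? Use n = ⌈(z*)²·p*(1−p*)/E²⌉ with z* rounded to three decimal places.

n = 531

The 99% critical value is z* = 2.576.
p*(1−p*) = 0.59·0.41 = 0.2419.
Required n before rounding: 6.635776 × 0.2419 / 0.055² = 530.643.
⌈530.643⌉ = 531.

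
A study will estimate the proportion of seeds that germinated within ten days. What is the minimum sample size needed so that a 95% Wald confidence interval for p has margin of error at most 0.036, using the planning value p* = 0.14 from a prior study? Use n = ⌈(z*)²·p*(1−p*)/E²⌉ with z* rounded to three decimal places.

n = 357

z* = 1.960 at the 95% level.
p*(1−p*) = 0.1204.
(z*)²·p*(1−p*)/E² = 3.841600·0.1204/0.001296 = 356.889.
Rounding up, n = 357.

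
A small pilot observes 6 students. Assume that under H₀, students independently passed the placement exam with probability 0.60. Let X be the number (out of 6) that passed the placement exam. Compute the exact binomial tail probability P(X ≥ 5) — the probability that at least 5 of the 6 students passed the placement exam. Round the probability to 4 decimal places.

X ~ Binomial(n=6, p=0.60).
P(X ≥ 5) = C(6,5)·0.60^5·0.40^1 + C(6,6)·0.60^6·0.40^0.
= 0.186624 + 0.046656 = 0.2333.

P = 0.2333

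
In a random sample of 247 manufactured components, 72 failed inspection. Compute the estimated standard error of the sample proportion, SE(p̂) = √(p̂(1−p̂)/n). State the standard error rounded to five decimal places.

SE = 0.02892

Sample proportion p̂ = 72/247 = 0.29150.
p̂(1−p̂) = 0.29150·0.70850 = 0.206528.
Dividing by n and taking the root: √0.000836146 = 0.02892.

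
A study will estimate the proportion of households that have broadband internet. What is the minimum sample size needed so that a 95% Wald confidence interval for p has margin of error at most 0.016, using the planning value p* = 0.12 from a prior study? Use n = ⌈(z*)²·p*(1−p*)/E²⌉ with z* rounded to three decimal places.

n = 1585

The 95% critical value is z* = 1.960.
p*(1−p*) = 0.12·0.88 = 0.1056.
Required n before rounding: 3.841600 × 0.1056 / 0.016² = 1584.660.
Rounding up, n = 1585.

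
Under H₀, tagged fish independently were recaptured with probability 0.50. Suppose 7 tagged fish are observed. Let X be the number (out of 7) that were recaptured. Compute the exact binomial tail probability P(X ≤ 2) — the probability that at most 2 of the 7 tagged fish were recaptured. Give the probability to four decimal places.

P = 0.2266

X is binomial with n = 7 and p = 0.50.
P(X ≤ 2) = C(7,0)·0.50^0·0.50^7 + C(7,1)·0.50^1·0.50^6 + C(7,2)·0.50^2·0.50^5.
= 0.007812 + 0.054688 + 0.164062 = 0.2266.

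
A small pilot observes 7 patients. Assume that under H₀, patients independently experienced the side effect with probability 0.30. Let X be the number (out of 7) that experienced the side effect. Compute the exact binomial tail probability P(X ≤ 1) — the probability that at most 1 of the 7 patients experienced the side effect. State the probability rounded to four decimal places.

X is binomial with n = 7 and p = 0.30.
P(X ≤ 1) = C(7,0)·0.30^0·0.70^7 + C(7,1)·0.30^1·0.70^6.
= 0.082354 + 0.247063 = 0.3294.

P = 0.3294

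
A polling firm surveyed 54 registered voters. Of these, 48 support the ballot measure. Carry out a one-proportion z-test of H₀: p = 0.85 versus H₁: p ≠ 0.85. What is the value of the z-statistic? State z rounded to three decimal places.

p̂ = 48/54 = 0.88889.
Under H₀, SE = √(p₀(1−p₀)/n) = √(0.85·0.15/54) = √0.002361111 = 0.048591.
z = (0.88889 − 0.85)/0.048591 = 0.03889/0.048591 = 0.800.

z = 0.800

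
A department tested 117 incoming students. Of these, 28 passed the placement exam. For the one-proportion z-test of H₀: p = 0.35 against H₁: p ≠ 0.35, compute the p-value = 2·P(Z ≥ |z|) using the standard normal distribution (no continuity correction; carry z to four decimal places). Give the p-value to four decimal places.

p-value = 0.0121

With x = 28 successes in n = 117, p̂ = 0.23932.
SE₀ = √(0.35·0.65/117) = 0.044096.
Test statistic (full precision, shown to 4 dp): z = (28/117 − 0.35)/SE₀ ≈ -2.5101.
From the standard normal, 2·P(Z ≥ |z|) = 0.0121.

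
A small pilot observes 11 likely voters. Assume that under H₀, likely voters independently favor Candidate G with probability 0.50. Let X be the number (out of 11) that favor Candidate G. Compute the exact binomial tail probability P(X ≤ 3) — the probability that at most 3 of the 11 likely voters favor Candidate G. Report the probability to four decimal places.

P = 0.1133

X is binomial with n = 11 and p = 0.50.
P(X ≤ 3) = C(11,0)·0.50^0·0.50^11 + C(11,1)·0.50^1·0.50^10 + C(11,2)·0.50^2·0.50^9 + C(11,3)·0.50^3·0.50^8.
= 0.000488 + 0.005371 + 0.026855 + 0.080566 = 0.1133.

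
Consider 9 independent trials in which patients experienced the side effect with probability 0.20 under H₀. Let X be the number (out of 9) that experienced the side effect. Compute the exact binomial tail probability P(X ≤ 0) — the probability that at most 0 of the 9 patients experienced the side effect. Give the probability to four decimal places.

P = 0.1342

X ~ Binomial(n=9, p=0.20).
P(X ≤ 0) = C(9,0)·0.20^0·0.80^9.
= 0.134218 = 0.1342.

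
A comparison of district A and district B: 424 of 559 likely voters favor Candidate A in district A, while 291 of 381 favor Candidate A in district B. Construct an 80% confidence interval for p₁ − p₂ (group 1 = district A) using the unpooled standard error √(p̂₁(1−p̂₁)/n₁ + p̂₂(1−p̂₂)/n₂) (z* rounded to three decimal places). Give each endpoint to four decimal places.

p̂₁ = 0.75850, p̂₂ = 0.76378, so the observed difference is -0.00528.
Unpooled SE = √(p̂₁(1−p̂₁)/n₁ + p̂₂(1−p̂₂)/n₂) = √(0.000327691 + 0.000473544) = 0.028306.
z* = 1.282 at the 80% level. Margin of error = 0.03629.
CI: -0.00528 ± 0.03629 = (-0.0416, 0.0310).

(-0.0416, 0.0310)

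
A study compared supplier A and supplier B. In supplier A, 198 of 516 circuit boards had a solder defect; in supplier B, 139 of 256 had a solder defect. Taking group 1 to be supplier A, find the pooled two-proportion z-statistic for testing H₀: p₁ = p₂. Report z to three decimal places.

p̂₁ = 198/516 = 0.38372, p̂₂ = 139/256 = 0.54297.
Pooling: p̂ = 337/772 = 0.43653.
SE = √[p̂(1−p̂)(1/n₁+1/n₂)] = √[0.43653·0.56347·(1/516+1/256)] ≈ 0.037915.
z = (p̂₁ − p̂₂)/SE = (0.38372 − 0.54297)/0.037915 = -0.15925/0.037915 = -4.200.

z = -4.200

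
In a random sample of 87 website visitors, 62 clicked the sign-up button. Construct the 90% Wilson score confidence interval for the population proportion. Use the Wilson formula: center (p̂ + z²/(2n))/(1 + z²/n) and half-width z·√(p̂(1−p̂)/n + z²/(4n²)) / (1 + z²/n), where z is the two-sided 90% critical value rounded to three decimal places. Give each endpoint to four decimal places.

(0.6274, 0.7851)

p̂ = 62/87 = 0.71264; z = 1.645, so z² = 2.706025.
1 + z²/n = 1.031104.
Adjusted center: (0.71264 + z²/(2n))/1.031104 = 0.70623.
Radicand: p̂(1−p̂)/n + z²/(4n²) = 0.002353824 + 0.000089379 = 0.002443203.
Half-width = 1.645·√0.002443203/1.031104 = 0.07886.
So the interval runs from 0.6274 to 0.7851.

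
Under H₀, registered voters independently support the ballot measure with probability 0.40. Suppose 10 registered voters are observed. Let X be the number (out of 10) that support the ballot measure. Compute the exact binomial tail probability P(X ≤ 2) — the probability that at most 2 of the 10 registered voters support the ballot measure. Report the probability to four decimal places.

X is binomial with n = 10 and p = 0.40.
P(X ≤ 2) = C(10,0)·0.40^0·0.60^10 + C(10,1)·0.40^1·0.60^9 + C(10,2)·0.40^2·0.60^8.
= 0.006047 + 0.040311 + 0.120932 = 0.1673.

P = 0.1673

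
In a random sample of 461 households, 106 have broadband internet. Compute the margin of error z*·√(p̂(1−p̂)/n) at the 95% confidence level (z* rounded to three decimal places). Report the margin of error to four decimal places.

p̂ = 106/461 = 0.22993.
SE(p̂) = √(0.22993·0.77007/461) = 0.019598.
The 95% critical value is z* = 1.960.
So ME = 0.0384.

ME = 0.0384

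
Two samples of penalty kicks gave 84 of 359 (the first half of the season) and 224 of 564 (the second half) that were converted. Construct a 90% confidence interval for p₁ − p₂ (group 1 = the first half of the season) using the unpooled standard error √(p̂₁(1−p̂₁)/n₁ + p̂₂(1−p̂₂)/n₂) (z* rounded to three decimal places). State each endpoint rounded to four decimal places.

p̂₁ = 0.23398, p̂₂ = 0.39716, so the observed difference is -0.16318.
Unpooled SE = √(p̂₁(1−p̂₁)/n₁ + p̂₂(1−p̂₂)/n₂) = √(0.000499262 + 0.000424512) = 0.030394.
For 90% confidence, z* = 1.645. Margin = 1.645·0.030394 = 0.05000.
Interval: -0.16318 ± 0.05000 → (-0.2132, -0.1132).

(-0.2132, -0.1132)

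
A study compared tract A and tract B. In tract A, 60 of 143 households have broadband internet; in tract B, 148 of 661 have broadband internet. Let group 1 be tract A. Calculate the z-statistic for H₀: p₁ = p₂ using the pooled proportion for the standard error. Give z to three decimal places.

p̂₁ = 60/143 = 0.41958, p̂₂ = 148/661 = 0.22390.
Pooling: p̂ = 208/804 = 0.25871.
Pooled SE = √[0.1917774·0.00850587] ≈ 0.040389.
z = 0.19568/0.040389 = 4.845.

z = 4.845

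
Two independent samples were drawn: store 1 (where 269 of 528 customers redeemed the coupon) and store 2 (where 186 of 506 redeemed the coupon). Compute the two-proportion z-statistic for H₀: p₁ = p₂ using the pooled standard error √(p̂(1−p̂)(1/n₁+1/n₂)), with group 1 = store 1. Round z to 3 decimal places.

Sample proportions: p̂₁ = 269/528 = 0.50947 and p̂₂ = 186/506 = 0.36759.
Pooling: p̂ = 455/1034 = 0.44004.
SE = √[p̂(1−p̂)(1/n₁+1/n₂)] = √[0.44004·0.55996·(1/528+1/506)] ≈ 0.030881.
z = 0.14188/0.030881 = 4.594.

z = 4.594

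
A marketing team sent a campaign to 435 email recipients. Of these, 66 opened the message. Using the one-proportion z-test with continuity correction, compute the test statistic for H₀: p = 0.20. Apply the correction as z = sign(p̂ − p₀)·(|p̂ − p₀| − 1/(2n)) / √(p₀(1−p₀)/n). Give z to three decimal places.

With x = 66 successes in n = 435, p̂ = 0.15172. p̂ − p₀ = -0.048276.
Continuity correction 1/(2n) = 1/870 = 0.001149.
Corrected numerator: |-0.048276| − 0.001149 = 0.047127.
Under H₀, SE = √(p₀(1−p₀)/n) = √(0.20·0.80/435) = √0.000367816 = 0.019179.
z = (−)0.047127/0.019179 = -2.457.

z = -2.457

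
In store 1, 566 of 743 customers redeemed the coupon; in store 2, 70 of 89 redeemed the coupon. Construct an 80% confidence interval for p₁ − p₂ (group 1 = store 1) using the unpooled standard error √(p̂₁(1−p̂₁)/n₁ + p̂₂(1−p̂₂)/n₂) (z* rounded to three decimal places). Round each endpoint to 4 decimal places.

(-0.0839, 0.0344)

p̂₁ = 566/743 = 0.76178, p̂₂ = 70/89 = 0.78652; p̂₁ − p̂₂ = -0.02474.
Unpooled SE = √(p̂₁(1−p̂₁)/n₁ + p̂₂(1−p̂₂)/n₂) = √(0.000244244 + 0.001886608) = 0.046161.
For 80% confidence, z* = 1.282. Margin = 1.282·0.046161 = 0.05918.
CI: -0.02474 ± 0.05918 = (-0.0839, 0.0344).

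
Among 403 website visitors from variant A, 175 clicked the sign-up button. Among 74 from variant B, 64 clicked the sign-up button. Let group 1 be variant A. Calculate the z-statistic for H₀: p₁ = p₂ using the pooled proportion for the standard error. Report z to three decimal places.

z = -6.810

Sample proportions: p̂₁ = 175/403 = 0.43424 and p̂₂ = 64/74 = 0.86486.
Pooled p̂ = (175+64)/(403+74) = 239/477 = 0.50105.
Pooled SE = √[0.2499989·0.01599490] ≈ 0.063235.
z = (p̂₁ − p̂₂)/SE = (0.43424 − 0.86486)/0.063235 = -0.43062/0.063235 = -6.810.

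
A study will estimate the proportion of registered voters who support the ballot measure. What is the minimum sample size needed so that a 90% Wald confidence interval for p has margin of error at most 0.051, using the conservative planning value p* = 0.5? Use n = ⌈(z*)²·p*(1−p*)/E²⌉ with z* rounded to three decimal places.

n = 261

z* = 1.645 at the 90% level.
p*(1−p*) = 0.50·0.50 = 0.2500.
(z*)²·p*(1−p*)/E² = 2.706025·0.2500/0.002601 = 260.095.
Rounding up, n = 261.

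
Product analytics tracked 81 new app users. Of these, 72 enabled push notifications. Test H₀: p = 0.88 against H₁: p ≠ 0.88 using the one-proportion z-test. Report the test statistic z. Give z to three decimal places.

Sample proportion p̂ = 72/81 = 0.88889.
Null standard error: √(0.88·0.12/81) = √0.001303704 = 0.036107.
z = (0.88889 − 0.88)/0.036107 = 0.00889/0.036107 = 0.246.

z = 0.246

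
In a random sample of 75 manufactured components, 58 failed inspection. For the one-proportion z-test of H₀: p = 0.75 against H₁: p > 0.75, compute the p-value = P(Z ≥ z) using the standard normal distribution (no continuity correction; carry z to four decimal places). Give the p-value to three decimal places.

p-value = 0.320

Sample proportion p̂ = 58/75 = 0.77333.
Null standard error: √(0.75·0.25/75) = √0.002500000 = 0.050000.
Test statistic (full precision, shown to 4 dp): z = (58/75 − 0.75)/SE₀ ≈ 0.4667.
p-value = P(Z ≥ z) with z = 0.4667 → 0.320.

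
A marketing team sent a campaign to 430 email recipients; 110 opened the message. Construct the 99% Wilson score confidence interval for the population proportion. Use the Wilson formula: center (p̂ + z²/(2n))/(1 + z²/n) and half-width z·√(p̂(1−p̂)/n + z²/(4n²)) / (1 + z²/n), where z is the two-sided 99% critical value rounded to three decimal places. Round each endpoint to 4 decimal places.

Here p̂ = 110/430 = 0.25581 and z = 2.576 (z² = 6.635776).
Denominator 1 + z²/n = 1 + 6.635776/430 = 1.015432.
Center = (0.25581 + 0.007716)/1.015432 = 0.25952.
Radicand: p̂(1−p̂)/n + z²/(4n²) = 0.000442728 + 0.000008972 = 0.000451700.
Half-width = 2.576·√0.000451700/1.015432 = 0.05392.
CI: 0.25952 ± 0.05392 = (0.2056, 0.3134).

(0.2056, 0.3134)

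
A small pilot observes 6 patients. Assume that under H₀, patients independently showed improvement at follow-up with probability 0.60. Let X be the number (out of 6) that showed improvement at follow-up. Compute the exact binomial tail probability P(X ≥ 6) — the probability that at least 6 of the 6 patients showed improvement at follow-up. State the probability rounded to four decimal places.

P = 0.0467

X is binomial with n = 6 and p = 0.60.
P(X ≥ 6) = C(6,6)·0.60^6·0.40^0.
= 0.046656 = 0.0467.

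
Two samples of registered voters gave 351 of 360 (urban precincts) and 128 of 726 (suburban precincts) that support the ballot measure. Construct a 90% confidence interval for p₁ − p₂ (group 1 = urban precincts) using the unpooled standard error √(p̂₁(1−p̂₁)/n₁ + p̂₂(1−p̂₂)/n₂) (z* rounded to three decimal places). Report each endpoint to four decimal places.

(0.7718, 0.8256)

p̂₁ = 0.97500, p̂₂ = 0.17631, so the observed difference is 0.79869.
Unpooled SE = √(p̂₁(1−p̂₁)/n₁ + p̂₂(1−p̂₂)/n₂) = √(0.000067708 + 0.000200033) = 0.016363.
For 90% confidence, z* = 1.645. Margin = 1.645·0.016363 = 0.02692.
CI: 0.79869 ± 0.02692 = (0.7718, 0.8256).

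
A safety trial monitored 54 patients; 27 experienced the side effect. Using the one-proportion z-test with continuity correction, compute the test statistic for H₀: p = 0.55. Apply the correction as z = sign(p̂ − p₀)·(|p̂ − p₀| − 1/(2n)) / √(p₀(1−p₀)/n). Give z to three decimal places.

Sample proportion p̂ = 27/54 = 0.50000. p̂ − p₀ = -0.050000.
1/(2n) = 0.009259.
Corrected numerator: |-0.050000| − 0.009259 = 0.040741.
Null standard error: √(0.55·0.45/54) = √0.004583333 = 0.067700.
z = (−)0.040741/0.067700 = -0.602.

z = -0.602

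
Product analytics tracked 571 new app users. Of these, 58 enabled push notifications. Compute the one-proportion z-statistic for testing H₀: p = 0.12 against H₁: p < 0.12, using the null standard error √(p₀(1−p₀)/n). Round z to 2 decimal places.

With x = 58 successes in n = 571, p̂ = 0.10158.
SE₀ = √(0.12·0.88/571) = 0.013599.
z = (0.10158 − 0.12)/0.013599 = -0.01842/0.013599 = -1.35.

z = -1.35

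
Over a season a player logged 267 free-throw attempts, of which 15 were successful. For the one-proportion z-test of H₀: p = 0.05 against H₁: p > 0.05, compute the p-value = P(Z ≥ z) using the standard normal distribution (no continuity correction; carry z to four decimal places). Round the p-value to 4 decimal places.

Sample proportion p̂ = 15/267 = 0.05618.
Null standard error: √(0.05·0.95/267) = √0.000177903 = 0.013338.
z = (p̂ − p₀)/SE = (15/267 − 0.05)/0.013338 ≈ 0.4633.
From the standard normal, P(Z ≥ z) = 0.3216.

p-value = 0.3216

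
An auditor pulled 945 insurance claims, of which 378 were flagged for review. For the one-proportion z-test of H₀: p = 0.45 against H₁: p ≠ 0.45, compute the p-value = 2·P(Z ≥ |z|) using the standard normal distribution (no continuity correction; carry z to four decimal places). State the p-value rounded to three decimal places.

p-value = 0.002

Sample proportion p̂ = 378/945 = 0.40000.
Null standard error: √(0.45·0.55/945) = √0.000261905 = 0.016183.
Test statistic (full precision, shown to 4 dp): z = (378/945 − 0.45)/SE₀ ≈ -3.0896.
From the standard normal, 2·P(Z ≥ |z|) = 0.002.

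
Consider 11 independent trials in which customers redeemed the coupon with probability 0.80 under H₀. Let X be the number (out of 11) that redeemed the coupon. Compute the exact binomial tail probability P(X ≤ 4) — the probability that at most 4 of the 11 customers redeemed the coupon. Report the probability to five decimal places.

P = 0.00197

X ~ Binomial(n=11, p=0.80).
P(X ≤ 4) = Σ_{j=0}^{4} C(11,j)·0.80^j·0.20^{11−j}.
= 0.000000 + 0.000001 + 0.000018 + 0.000216 + 0.001730 = 0.00197.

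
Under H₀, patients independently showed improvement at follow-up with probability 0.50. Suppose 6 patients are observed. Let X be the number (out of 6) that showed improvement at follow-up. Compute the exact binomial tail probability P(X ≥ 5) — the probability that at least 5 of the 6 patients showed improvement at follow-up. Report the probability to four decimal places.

X ~ Binomial(n=6, p=0.50).
P(X ≥ 5) = C(6,5)·0.50^5·0.50^1 + C(6,6)·0.50^6·0.50^0.
= 0.093750 + 0.015625 = 0.1094.

P = 0.1094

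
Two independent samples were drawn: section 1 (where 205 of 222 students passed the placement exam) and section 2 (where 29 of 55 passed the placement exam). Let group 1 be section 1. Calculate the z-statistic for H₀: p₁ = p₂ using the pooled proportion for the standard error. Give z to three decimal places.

z = 7.263

Sample proportions: p̂₁ = 205/222 = 0.92342 and p̂₂ = 29/55 = 0.52727.
Pooled p̂ = (205+29)/(222+55) = 234/277 = 0.84477.
SE = √[p̂(1−p̂)(1/n₁+1/n₂)] = √[0.84477·0.15523·(1/222+1/55)] ≈ 0.054544.
z = (p̂₁ − p̂₂)/SE = (0.92342 − 0.52727)/0.054544 = 0.39615/0.054544 = 7.263.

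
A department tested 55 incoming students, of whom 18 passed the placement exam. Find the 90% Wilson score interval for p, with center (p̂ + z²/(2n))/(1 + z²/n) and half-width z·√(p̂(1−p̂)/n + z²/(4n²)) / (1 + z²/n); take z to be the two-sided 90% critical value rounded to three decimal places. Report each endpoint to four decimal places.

(0.2334, 0.4373)

Here p̂ = 18/55 = 0.32727 and z = 1.645 (z² = 2.706025).
1 + z²/n = 1.049200.
Adjusted center: (0.32727 + z²/(2n))/1.049200 = 0.33537.
Radicand: p̂(1−p̂)/n + z²/(4n²) = 0.004003005 + 0.000223638 = 0.004226643.
Half-width = 1.645·√0.004226643/1.049200 = 0.10193.
CI: 0.33537 ± 0.10193 = (0.2334, 0.4373).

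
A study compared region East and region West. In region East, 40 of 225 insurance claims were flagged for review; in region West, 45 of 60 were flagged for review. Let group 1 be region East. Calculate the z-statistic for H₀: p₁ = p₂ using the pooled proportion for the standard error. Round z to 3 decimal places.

z = -8.609

Sample proportions: p̂₁ = 40/225 = 0.17778 and p̂₂ = 45/60 = 0.75000.
Pooled p̂ = (40+45)/(225+60) = 85/285 = 0.29825.
Pooled SE = √[0.2092952·0.02111111] ≈ 0.066471.
z = (p̂₁ − p̂₂)/SE = (0.17778 − 0.75000)/0.066471 = -0.57222/0.066471 = -8.609.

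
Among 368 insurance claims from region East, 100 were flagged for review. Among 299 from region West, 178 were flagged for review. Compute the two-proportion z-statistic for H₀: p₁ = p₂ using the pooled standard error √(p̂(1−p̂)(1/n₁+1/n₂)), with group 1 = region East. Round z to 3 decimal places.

p̂₁ = 100/368 = 0.27174, p̂₂ = 178/299 = 0.59532.
Pooling: p̂ = 278/667 = 0.41679.
Pooled SE = √[0.2430764·0.00606187] ≈ 0.038386.
z = (p̂₁ − p̂₂)/SE = (0.27174 − 0.59532)/0.038386 = -0.32358/0.038386 = -8.430.

z = -8.430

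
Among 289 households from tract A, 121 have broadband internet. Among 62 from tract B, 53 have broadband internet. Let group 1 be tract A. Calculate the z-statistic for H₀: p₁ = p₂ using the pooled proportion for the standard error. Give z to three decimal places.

p̂₁ = 121/289 = 0.41869, p̂₂ = 53/62 = 0.85484.
Pooling: p̂ = 174/351 = 0.49573.
SE = √[p̂(1−p̂)(1/n₁+1/n₂)] = √[0.49573·0.50427·(1/289+1/62)] ≈ 0.069978.
z = (p̂₁ − p̂₂)/SE = (0.41869 − 0.85484)/0.069978 = -0.43615/0.069978 = -6.233.

z = -6.233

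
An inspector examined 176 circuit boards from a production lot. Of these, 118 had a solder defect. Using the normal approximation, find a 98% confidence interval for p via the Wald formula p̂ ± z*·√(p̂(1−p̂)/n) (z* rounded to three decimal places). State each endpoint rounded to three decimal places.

With x = 118 successes in n = 176, p̂ = 0.67045.
Standard error of p̂: √(0.220945/176) = √0.001255371 = 0.035431.
The 98% critical value is z* = 2.326.
Margin = 2.326·0.035431 = 0.08241.
Interval: 0.67045 ± 0.08241 → (0.588, 0.753).

(0.588, 0.753)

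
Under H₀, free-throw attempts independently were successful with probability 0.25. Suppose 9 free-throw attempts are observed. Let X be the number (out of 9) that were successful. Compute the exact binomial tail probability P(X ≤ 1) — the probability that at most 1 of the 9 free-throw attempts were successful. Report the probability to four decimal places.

X is binomial with n = 9 and p = 0.25.
P(X ≤ 1) = C(9,0)·0.25^0·0.75^9 + C(9,1)·0.25^1·0.75^8.
= 0.075085 + 0.225254 = 0.3003.

P = 0.3003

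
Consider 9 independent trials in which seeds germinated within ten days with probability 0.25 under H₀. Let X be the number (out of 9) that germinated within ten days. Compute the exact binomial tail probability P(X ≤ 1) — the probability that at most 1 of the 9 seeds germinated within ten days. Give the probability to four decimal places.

P = 0.3003

X is binomial with n = 9 and p = 0.25.
P(X ≤ 1) = C(9,0)·0.25^0·0.75^9 + C(9,1)·0.25^1·0.75^8.
= 0.075085 + 0.225254 = 0.3003.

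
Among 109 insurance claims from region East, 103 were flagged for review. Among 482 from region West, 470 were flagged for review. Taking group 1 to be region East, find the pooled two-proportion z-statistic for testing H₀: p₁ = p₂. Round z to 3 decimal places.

Sample proportions: p̂₁ = 103/109 = 0.94495 and p̂₂ = 470/482 = 0.97510.
Pooling: p̂ = 573/591 = 0.96954.
Pooled SE = √[0.0295292·0.01124900] ≈ 0.018226.
z = -0.03015/0.018226 = -1.654.

z = -1.654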